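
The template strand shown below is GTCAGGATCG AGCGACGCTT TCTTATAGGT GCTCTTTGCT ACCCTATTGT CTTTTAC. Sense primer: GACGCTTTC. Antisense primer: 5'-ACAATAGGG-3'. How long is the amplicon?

37 bp

The forward primer matches the template at positions 14–22.
The reverse primer's reverse complement is CCCTATTGT, which matches the template at positions 42–50.
Product length = (reverse-primer end) − (forward-primer start) + 1 = 50 − 14 + 1 = 37 bp.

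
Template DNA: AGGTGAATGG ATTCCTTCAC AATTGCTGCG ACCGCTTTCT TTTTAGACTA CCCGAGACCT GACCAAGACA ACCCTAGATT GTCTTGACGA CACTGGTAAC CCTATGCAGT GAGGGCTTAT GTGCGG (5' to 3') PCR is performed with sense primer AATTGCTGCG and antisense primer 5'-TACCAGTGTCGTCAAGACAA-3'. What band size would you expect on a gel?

The forward primer matches the template at positions 21–30.
Reverse complement of the reverse primer: TTGTCTTGACGACACTGGTA. This occurs on the top strand at positions 79–98.
Amplicon spans positions 21–98: 78 bp.

78 bp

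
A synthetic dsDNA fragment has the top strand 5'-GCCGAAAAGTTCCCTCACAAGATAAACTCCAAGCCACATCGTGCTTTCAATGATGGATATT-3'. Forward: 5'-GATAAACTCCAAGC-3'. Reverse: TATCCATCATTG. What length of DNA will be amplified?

The forward primer matches the template at positions 21–34.
The reverse primer's reverse complement is CAATGATGGATA, which matches the template at positions 48–59.
The product runs from position 21 to position 59, so its length is 59 − 21 + 1 = 39 bp.

39 bp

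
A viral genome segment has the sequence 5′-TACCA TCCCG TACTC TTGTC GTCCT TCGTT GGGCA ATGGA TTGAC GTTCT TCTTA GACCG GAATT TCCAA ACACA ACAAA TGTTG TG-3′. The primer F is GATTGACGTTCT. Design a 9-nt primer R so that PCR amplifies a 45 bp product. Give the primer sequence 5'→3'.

The forward primer binds at positions 39–50, so a 45 bp product ends at position 39 + 45 − 1 = 83.
The reverse primer anneals to the top strand over positions 75–83, i.e. to AACAAATGT.
Its sequence written 5'→3' is the reverse complement: ACATTTGTT.

5'-ACATTTGTT-3'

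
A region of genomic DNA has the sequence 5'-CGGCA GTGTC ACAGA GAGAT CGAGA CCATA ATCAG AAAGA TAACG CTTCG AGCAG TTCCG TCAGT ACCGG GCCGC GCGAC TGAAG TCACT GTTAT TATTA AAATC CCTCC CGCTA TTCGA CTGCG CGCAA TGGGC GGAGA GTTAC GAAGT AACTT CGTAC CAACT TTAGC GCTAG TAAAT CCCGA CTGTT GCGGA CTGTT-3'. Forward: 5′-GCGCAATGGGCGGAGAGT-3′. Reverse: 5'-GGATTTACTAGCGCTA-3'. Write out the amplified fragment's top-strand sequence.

5'-GCGCAATGGGCGGAGAGTTACGAAGTAACTTCGTACCAACTTTAGCGCTAGTAAATCC-3'

Scanning the template, GCGCAATGGGCGGAGAGT occurs at positions 125–142; this primer anneals to the bottom strand there with its 3' end pointing downstream.
The reverse primer's reverse complement is TAGCGCTAGTAAATCC, which matches the template at positions 167–182.
The product is the template from position 125 through 182 (58 bp).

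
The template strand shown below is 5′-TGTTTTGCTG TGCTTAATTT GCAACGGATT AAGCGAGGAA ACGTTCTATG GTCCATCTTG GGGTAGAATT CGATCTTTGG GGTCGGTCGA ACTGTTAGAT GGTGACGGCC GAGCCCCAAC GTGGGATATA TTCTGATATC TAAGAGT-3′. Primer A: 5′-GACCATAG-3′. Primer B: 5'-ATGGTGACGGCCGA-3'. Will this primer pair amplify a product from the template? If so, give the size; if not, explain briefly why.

Primer A (GACCATAG) has reverse complement CTATGGTC, which matches the top strand at positions 46–53; primer A anneals to the top strand there with its 3' end pointing upstream toward position 46.
Primer B (ATGGTGACGGCCGA) matches the top strand directly at positions 99–112; it anneals to the bottom strand with its 3' end pointing downstream toward position 112.
The 3' ends diverge (primer A extends toward position 1, primer B toward position 147), so the primers never converge on a shared product.

No product — the primers' 3' ends point away from each other.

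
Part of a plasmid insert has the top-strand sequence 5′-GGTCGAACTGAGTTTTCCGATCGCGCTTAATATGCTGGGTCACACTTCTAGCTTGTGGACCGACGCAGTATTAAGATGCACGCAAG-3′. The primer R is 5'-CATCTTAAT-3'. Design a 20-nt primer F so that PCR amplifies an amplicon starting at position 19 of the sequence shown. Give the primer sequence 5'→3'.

The reverse primer's reverse complement ATTAAGATG matches the template at positions 70–78; the product starts at position 19.
The forward primer is identical to the top strand over positions 19–38: GATCGCGCTTAATATGCTGG.

5'-GATCGCGCTTAATATGCTGG-3'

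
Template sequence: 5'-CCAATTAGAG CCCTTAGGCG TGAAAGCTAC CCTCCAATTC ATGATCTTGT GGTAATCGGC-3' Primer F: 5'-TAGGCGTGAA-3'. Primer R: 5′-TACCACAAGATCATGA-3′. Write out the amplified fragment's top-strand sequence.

5'-TAGGCGTGAAAGCTACCCTCCAATTCATGATCTTGTGGTA-3'

Scanning the template, TAGGCGTGAA occurs at positions 15–24; this primer anneals to the bottom strand there with its 3' end pointing downstream.
Reverse complement of the reverse primer: TCATGATCTTGTGGTA. This occurs on the top strand at positions 39–54.
The product is the template from position 15 through 54 (40 bp).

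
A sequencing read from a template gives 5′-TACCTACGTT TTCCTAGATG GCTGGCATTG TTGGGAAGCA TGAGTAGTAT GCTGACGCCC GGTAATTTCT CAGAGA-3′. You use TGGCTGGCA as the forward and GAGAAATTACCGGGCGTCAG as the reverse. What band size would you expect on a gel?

Scanning the template, TGGCTGGCA occurs at positions 19–27; this primer anneals to the bottom strand there with its 3' end pointing downstream.
Reverse complement of the reverse primer: CTGACGCCCGGTAATTTCTC. This occurs on the top strand at positions 52–71.
Amplicon spans positions 19–71: 53 bp.

53 bp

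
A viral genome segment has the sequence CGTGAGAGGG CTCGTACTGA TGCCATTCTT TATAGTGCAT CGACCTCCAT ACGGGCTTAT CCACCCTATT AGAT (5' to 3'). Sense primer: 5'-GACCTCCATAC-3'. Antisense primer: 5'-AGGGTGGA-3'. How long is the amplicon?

26 bp

Scanning the template, GACCTCCATAC occurs at positions 42–52; this primer anneals to the bottom strand there with its 3' end pointing downstream.
Taking the reverse complement of AGGGTGGA gives TCCACCCT, found at positions 60–67 on the template; the primer anneals here to the top strand with its 3' end pointing upstream.
Amplicon spans positions 42–67: 26 bp.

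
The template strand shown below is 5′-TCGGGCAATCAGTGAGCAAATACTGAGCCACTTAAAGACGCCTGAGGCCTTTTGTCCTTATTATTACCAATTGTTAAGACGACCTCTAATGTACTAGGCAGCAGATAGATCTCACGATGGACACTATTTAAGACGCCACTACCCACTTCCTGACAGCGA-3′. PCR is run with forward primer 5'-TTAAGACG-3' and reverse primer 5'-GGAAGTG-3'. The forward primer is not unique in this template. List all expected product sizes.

The forward primer TTAAGACG matches the top strand at positions 74–81, 128–135.
The reverse primer's reverse complement is CACTTCC, matching at positions 144–150.
Each forward site pairs with the reverse site to give a product ending at position 150: sizes 77, 23 bp.

77 bp, 23 bp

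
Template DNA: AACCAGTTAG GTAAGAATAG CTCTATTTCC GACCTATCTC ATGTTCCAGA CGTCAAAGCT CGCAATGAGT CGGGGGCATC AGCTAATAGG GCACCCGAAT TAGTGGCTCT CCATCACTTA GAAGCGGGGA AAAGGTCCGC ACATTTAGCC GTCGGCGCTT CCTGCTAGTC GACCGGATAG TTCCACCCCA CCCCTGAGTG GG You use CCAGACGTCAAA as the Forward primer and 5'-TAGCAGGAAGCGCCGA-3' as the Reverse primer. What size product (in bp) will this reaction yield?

122 bp

Scanning the template, CCAGACGTCAAA occurs at positions 46–57; this primer anneals to the bottom strand there with its 3' end pointing downstream.
Taking the reverse complement of TAGCAGGAAGCGCCGA gives TCGGCGCTTCCTGCTA, found at positions 152–167 on the template; the primer anneals here to the top strand with its 3' end pointing upstream.
The product runs from position 46 to position 167, so its length is 167 − 46 + 1 = 122 bp.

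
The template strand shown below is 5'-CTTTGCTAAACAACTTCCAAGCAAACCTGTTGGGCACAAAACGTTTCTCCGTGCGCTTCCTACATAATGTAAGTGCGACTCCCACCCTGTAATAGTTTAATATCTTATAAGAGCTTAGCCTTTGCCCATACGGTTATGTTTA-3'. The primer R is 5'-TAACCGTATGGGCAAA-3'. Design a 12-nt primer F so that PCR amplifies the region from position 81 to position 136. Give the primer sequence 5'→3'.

5'-CCCACCCTGTAA-3'

The reverse primer's reverse complement TTTGCCCATACGGTTA matches the template at positions 121–136; the product starts at position 81.
The forward primer is identical to the top strand over positions 81–92: CCCACCCTGTAA.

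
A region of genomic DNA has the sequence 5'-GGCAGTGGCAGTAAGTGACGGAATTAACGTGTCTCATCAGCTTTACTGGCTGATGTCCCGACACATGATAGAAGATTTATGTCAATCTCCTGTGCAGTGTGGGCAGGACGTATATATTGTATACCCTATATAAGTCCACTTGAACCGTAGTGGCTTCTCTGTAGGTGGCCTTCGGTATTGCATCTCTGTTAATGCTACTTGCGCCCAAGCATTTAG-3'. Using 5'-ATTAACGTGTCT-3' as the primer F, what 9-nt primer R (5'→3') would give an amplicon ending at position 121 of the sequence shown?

The forward primer binds at positions 23–34; the product's 3' end on the top strand is position 121.
The reverse primer anneals to the top strand over positions 113–121, i.e. to TATATTGTA.
Its sequence written 5'→3' is the reverse complement: TACAATATA.

5'-TACAATATA-3'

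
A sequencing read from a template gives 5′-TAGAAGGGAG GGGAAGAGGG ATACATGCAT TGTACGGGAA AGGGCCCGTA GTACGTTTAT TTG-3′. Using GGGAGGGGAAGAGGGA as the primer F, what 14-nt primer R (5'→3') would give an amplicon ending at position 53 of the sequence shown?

The forward primer binds at positions 6–21; the product's 3' end on the top strand is position 53.
The reverse primer anneals to the top strand over positions 40–53, i.e. to AAGGGCCCGTAGTA.
Its sequence written 5'→3' is the reverse complement: TACTACGGGCCCTT.

5'-TACTACGGGCCCTT-3'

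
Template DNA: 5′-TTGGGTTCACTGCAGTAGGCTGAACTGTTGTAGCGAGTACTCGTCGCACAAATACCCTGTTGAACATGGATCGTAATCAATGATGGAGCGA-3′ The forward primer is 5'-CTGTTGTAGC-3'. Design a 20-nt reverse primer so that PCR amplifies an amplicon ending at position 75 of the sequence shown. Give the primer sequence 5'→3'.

The forward primer binds at positions 25–34; the product's 3' end on the top strand is position 75.
The reverse primer anneals to the top strand over positions 56–75, i.e. to CCTGTTGAACATGGATCGTA.
Its sequence written 5'→3' is the reverse complement: TACGATCCATGTTCAACAGG.

5'-TACGATCCATGTTCAACAGG-3'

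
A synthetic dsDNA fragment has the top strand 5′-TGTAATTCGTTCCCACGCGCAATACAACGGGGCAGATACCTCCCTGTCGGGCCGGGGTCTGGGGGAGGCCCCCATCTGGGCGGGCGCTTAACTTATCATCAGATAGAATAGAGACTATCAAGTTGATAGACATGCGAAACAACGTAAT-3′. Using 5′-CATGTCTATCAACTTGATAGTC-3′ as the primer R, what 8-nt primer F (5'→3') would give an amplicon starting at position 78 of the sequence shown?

5'-GGGCGGGC-3'

The reverse primer's reverse complement GACTATCAAGTTGATAGACATG matches the template at positions 113–134; the product starts at position 78.
The forward primer is identical to the top strand over positions 78–85: GGGCGGGC.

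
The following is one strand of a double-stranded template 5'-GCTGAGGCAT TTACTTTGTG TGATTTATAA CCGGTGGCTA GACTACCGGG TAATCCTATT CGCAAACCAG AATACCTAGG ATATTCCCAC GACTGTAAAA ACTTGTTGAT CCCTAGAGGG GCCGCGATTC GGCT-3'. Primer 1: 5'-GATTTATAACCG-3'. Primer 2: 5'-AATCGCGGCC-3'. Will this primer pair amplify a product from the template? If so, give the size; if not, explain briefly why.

Yes — a 108 bp product.

Primer 1 (GATTTATAACCG) matches the top strand at positions 22–33; it acts as a forward primer.
Primer 2's reverse complement is GGCCGCGATT, matching the top strand at positions 120–129; it acts as a reverse primer.
The 3' ends face each other across positions 22–129, giving a 108 bp product.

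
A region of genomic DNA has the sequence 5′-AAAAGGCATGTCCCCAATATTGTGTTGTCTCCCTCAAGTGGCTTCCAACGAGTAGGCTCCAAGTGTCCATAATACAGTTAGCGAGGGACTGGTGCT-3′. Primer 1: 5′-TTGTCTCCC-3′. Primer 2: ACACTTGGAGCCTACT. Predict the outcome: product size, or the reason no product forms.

Primer 1 (TTGTCTCCC) matches the top strand at positions 25–33; it acts as a forward primer.
Primer 2's reverse complement is AGTAGGCTCCAAGTGT, matching the top strand at positions 51–66; it acts as a reverse primer.
The 3' ends face each other across positions 25–66, giving a 42 bp product.

Yes — a 42 bp product.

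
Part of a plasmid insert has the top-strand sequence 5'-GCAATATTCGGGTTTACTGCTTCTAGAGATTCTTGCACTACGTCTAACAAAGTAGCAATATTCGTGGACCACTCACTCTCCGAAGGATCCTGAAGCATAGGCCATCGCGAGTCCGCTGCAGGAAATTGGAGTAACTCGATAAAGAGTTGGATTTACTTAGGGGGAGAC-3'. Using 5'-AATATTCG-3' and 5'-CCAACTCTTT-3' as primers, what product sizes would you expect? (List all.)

The forward primer AATATTCG matches the top strand at positions 3–10, 57–64.
The reverse primer's reverse complement is AAAGAGTTGG, matching at positions 141–150.
Each forward site pairs with the reverse site to give a product ending at position 150: sizes 148, 94 bp.

148 bp, 94 bp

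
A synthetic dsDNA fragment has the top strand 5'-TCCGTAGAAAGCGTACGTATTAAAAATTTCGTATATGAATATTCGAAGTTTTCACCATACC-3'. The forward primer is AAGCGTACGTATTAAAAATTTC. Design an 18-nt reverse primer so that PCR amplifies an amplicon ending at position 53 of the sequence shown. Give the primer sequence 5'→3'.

The forward primer binds at positions 9–30; the product's 3' end on the top strand is position 53.
The reverse primer anneals to the top strand over positions 36–53, i.e. to TGAATATTCGAAGTTTTC.
Its sequence written 5'→3' is the reverse complement: GAAAACTTCGAATATTCA.

5'-GAAAACTTCGAATATTCA-3'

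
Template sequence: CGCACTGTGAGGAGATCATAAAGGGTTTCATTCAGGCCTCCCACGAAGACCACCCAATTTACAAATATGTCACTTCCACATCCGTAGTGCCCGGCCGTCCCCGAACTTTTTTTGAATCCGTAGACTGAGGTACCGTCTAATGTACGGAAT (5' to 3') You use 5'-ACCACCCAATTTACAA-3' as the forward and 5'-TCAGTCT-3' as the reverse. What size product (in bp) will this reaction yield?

Forward primer ACCACCCAATTTACAA is found on the top strand at positions 49–64.
Reverse complement of the reverse primer: AGACTGA. This occurs on the top strand at positions 122–128.
Product length = (reverse-primer end) − (forward-primer start) + 1 = 128 − 49 + 1 = 80 bp.

80 bp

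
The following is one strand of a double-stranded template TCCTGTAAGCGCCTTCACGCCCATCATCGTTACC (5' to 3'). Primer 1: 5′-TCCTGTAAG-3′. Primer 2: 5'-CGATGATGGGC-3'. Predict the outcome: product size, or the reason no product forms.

Primer 1 (TCCTGTAAG) matches the top strand at positions 1–9; it acts as a forward primer.
Primer 2's reverse complement is GCCCATCATCG, matching the top strand at positions 19–29; it acts as a reverse primer.
The 3' ends face each other across positions 1–29, giving a 29 bp product.

Yes — a 29 bp product.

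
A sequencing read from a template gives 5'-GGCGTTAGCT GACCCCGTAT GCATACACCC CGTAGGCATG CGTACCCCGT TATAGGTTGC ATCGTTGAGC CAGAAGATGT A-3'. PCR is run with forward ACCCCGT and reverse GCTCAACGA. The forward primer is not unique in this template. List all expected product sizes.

The forward primer ACCCCGT matches the top strand at positions 12–18, 27–33, 44–50.
The reverse primer's reverse complement is TCGTTGAGC, matching at positions 62–70.
Each forward site pairs with the reverse site to give a product ending at position 70: sizes 59, 44, 27 bp.

59 bp, 44 bp, 27 bp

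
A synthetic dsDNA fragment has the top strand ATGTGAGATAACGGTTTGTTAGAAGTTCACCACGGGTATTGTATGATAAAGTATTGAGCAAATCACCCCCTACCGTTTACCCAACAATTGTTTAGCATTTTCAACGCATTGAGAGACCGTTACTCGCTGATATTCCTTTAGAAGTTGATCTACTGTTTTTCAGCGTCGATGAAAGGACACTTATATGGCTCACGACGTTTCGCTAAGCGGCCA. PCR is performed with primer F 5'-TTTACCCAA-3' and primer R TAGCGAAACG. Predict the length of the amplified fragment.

130 bp

Scanning the template, TTTACCCAA occurs at positions 76–84; this primer anneals to the bottom strand there with its 3' end pointing downstream.
The reverse primer's reverse complement is CGTTTCGCTA, which matches the template at positions 196–205.
Amplicon spans positions 76–205: 130 bp.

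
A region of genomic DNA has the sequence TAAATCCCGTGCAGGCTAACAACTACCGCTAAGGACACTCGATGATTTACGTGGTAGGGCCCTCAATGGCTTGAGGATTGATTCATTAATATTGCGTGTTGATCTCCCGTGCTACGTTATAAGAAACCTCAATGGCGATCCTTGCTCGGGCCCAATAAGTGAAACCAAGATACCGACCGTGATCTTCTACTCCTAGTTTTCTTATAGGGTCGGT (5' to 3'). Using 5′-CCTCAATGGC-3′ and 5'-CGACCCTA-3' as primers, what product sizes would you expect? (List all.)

The forward primer CCTCAATGGC matches the top strand at positions 61–70, 127–136.
The reverse primer's reverse complement is TAGGGTCG, matching at positions 205–212.
Each forward site pairs with the reverse site to give a product ending at position 212: sizes 152, 86 bp.

152 bp, 86 bp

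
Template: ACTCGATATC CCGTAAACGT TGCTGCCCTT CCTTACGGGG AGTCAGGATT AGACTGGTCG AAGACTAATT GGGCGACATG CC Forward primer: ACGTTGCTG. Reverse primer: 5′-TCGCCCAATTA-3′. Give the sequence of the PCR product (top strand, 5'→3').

5'-ACGTTGCTGCCCTTCCTTACGGGGAGTCAGGATTAGACTGGTCGAAGACTAATTGGGCGA-3'

Scanning the template, ACGTTGCTG occurs at positions 17–25; this primer anneals to the bottom strand there with its 3' end pointing downstream.
The reverse primer's reverse complement is TAATTGGGCGA, which matches the template at positions 66–76.
The product is the template from position 17 through 76 (60 bp).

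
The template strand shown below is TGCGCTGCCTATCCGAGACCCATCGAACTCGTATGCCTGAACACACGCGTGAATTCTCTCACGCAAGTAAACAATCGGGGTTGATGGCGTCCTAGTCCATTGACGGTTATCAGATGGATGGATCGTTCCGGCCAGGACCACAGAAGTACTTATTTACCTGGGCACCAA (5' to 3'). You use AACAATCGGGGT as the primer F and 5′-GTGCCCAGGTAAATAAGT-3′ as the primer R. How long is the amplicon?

96 bp

The forward primer matches the template at positions 70–81.
The reverse primer's reverse complement is ACTTATTTACCTGGGCAC, which matches the template at positions 148–165.
The product runs from position 70 to position 165, so its length is 165 − 70 + 1 = 96 bp.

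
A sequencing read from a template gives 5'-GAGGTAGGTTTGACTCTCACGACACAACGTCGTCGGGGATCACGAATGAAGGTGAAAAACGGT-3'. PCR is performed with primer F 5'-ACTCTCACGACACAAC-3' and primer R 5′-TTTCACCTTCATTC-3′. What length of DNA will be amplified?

The forward primer matches the template at positions 13–28.
Reverse complement of the reverse primer: GAATGAAGGTGAAA. This occurs on the top strand at positions 44–57.
Amplicon spans positions 13–57: 45 bp.

45 bp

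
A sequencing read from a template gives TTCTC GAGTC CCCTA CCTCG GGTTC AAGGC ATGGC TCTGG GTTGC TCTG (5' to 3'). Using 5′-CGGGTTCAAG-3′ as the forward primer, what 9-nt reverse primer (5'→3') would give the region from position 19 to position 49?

The product's 3' end on the top strand is position 49.
The reverse primer anneals to the top strand over positions 41–49, i.e. to GTTGCTCTG.
Its sequence written 5'→3' is the reverse complement: CAGAGCAAC.

5'-CAGAGCAAC-3'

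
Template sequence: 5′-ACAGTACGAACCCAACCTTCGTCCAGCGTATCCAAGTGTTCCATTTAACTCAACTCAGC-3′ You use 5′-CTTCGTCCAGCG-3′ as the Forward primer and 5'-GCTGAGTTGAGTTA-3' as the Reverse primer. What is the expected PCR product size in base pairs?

43 bp

Forward primer CTTCGTCCAGCG is found on the top strand at positions 17–28.
Reverse complement of the reverse primer: TAACTCAACTCAGC. This occurs on the top strand at positions 46–59.
Amplicon spans positions 17–59: 43 bp.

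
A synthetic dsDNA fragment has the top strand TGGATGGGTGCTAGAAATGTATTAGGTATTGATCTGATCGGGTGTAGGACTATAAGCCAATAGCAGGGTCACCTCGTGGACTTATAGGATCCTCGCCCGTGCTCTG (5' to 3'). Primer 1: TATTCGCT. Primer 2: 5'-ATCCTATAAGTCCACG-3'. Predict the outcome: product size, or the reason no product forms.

No product — primer 1 has no binding site in the template.

Primer 1 (TATTCGCT) does not match the top strand, and its reverse complement AGCGAATA does not match either.
With no annealing site for primer 1, no amplification occurs.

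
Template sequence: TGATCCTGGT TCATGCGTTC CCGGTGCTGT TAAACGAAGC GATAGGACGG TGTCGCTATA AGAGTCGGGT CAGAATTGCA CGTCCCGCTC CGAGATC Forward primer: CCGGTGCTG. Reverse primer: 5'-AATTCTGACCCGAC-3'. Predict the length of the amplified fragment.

57 bp

Scanning the template, CCGGTGCTG occurs at positions 21–29; this primer anneals to the bottom strand there with its 3' end pointing downstream.
Reverse complement of the reverse primer: GTCGGGTCAGAATT. This occurs on the top strand at positions 64–77.
Product length = (reverse-primer end) − (forward-primer start) + 1 = 77 − 21 + 1 = 57 bp.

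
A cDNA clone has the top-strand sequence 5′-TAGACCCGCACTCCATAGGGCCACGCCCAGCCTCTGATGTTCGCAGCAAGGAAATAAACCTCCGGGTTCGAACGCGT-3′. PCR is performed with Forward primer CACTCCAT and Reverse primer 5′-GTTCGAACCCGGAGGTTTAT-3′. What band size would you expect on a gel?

65 bp

Forward primer CACTCCAT is found on the top strand at positions 9–16.
The reverse primer's reverse complement is ATAAACCTCCGGGTTCGAAC, which matches the template at positions 54–73.
Amplicon spans positions 9–73: 65 bp.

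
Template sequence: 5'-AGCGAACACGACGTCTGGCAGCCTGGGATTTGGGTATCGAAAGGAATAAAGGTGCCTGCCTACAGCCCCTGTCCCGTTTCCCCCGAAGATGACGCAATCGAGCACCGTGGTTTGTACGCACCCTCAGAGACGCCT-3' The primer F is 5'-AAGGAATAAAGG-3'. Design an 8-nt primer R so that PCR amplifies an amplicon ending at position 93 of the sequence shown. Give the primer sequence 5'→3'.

The forward primer binds at positions 41–52; the product's 3' end on the top strand is position 93.
The reverse primer anneals to the top strand over positions 86–93, i.e. to AAGATGAC.
Its sequence written 5'→3' is the reverse complement: GTCATCTT.

5'-GTCATCTT-3'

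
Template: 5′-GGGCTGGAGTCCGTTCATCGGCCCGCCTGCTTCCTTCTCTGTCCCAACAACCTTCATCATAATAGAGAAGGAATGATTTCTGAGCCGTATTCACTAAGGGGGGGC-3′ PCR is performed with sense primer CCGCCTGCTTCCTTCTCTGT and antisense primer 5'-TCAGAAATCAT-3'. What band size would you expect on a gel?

61 bp

Scanning the template, CCGCCTGCTTCCTTCTCTGT occurs at positions 23–42; this primer anneals to the bottom strand there with its 3' end pointing downstream.
Taking the reverse complement of TCAGAAATCAT gives ATGATTTCTGA, found at positions 73–83 on the template; the primer anneals here to the top strand with its 3' end pointing upstream.
The product runs from position 23 to position 83, so its length is 83 − 23 + 1 = 61 bp.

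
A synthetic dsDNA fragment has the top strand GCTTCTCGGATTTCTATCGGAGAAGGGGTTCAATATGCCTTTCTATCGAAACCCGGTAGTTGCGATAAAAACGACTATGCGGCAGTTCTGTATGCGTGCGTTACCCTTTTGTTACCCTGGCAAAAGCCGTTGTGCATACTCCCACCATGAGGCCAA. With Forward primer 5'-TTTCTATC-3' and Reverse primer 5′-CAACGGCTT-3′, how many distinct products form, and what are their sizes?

Two products: 122 bp, 93 bp

The forward primer TTTCTATC matches the top strand at positions 11–18, 40–47.
The reverse primer's reverse complement is AAGCCGTTG, matching at positions 124–132.
Each forward site pairs with the reverse site to give a product ending at position 132: sizes 122, 93 bp.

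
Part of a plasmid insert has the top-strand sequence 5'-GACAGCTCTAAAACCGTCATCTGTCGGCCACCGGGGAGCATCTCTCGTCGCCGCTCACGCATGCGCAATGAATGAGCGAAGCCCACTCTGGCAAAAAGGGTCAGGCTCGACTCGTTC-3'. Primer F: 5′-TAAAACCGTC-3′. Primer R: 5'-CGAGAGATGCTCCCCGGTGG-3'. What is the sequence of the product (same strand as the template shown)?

Scanning the template, TAAAACCGTC occurs at positions 9–18; this primer anneals to the bottom strand there with its 3' end pointing downstream.
Taking the reverse complement of CGAGAGATGCTCCCCGGTGG gives CCACCGGGGAGCATCTCTCG, found at positions 28–47 on the template; the primer anneals here to the top strand with its 3' end pointing upstream.
The product is the template from position 9 through 47 (39 bp).

5'-TAAAACCGTCATCTGTCGGCCACCGGGGAGCATCTCTCG-3'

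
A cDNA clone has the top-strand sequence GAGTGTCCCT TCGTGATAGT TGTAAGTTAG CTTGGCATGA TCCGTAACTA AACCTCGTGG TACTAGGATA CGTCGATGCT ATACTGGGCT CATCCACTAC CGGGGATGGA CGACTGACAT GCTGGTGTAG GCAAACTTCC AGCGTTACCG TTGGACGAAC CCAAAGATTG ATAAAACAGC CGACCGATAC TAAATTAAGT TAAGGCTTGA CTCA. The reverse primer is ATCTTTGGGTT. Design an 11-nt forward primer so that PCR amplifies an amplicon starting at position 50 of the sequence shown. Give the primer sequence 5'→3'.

5'-AAACCTCGTGG-3'

The reverse primer's reverse complement AACCCAAAGAT matches the template at positions 158–168; the product starts at position 50.
The forward primer is identical to the top strand over positions 50–60: AAACCTCGTGG.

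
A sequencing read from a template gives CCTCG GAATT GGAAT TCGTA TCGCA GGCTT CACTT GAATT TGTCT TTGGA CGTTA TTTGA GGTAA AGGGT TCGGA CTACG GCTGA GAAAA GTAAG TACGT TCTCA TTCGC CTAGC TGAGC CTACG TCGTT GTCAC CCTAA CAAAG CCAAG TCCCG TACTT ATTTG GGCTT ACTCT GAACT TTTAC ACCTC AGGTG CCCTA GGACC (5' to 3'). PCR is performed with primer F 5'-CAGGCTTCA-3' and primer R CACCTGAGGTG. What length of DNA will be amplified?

172 bp

The forward primer matches the template at positions 24–32.
The reverse primer's reverse complement is CACCTCAGGTG, which matches the template at positions 185–195.
The product runs from position 24 to position 195, so its length is 195 − 24 + 1 = 172 bp.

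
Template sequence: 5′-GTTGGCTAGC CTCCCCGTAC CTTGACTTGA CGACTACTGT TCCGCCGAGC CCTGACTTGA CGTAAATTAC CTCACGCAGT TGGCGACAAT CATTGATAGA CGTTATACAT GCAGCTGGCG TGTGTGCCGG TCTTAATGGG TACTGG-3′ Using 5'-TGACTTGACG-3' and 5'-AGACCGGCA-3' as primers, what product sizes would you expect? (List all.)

The forward primer TGACTTGACG matches the top strand at positions 23–32, 53–62.
The reverse primer's reverse complement is TGCCGGTCT, matching at positions 125–133.
Each forward site pairs with the reverse site to give a product ending at position 133: sizes 111, 81 bp.

111 bp, 81 bp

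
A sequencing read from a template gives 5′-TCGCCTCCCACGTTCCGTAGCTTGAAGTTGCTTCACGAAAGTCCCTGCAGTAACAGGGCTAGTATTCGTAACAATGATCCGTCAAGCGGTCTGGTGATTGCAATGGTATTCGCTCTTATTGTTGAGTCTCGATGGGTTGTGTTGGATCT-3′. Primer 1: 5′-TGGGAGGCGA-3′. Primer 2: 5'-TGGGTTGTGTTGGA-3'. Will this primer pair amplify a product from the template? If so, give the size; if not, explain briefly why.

Primer 1 (TGGGAGGCGA) has reverse complement TCGCCTCCCA, which matches the top strand at positions 1–10; primer 1 anneals to the top strand there with its 3' end pointing upstream toward position 1.
Primer 2 (TGGGTTGTGTTGGA) matches the top strand directly at positions 133–146; it anneals to the bottom strand with its 3' end pointing downstream toward position 146.
The 3' ends diverge (primer 1 extends toward position 1, primer 2 toward position 149), so the primers never converge on a shared product.

No product — the primers' 3' ends point away from each other.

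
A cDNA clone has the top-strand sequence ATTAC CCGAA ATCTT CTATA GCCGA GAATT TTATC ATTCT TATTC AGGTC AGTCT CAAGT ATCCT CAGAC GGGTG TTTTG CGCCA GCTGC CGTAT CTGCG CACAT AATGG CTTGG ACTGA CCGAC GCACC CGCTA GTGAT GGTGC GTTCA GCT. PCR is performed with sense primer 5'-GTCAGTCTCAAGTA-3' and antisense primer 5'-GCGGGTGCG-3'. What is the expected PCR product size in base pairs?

The forward primer matches the template at positions 48–61.
The reverse primer's reverse complement is CGCACCCGC, which matches the template at positions 125–133.
Product length = (reverse-primer end) − (forward-primer start) + 1 = 133 − 48 + 1 = 86 bp.

86 bp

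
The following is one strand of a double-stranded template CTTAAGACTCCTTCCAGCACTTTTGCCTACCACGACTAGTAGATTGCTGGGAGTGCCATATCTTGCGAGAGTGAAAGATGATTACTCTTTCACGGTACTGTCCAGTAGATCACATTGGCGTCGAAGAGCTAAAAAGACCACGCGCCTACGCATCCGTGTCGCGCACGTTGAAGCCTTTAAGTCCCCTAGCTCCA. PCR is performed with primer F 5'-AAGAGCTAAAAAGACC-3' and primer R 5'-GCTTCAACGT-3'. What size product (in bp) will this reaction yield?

Forward primer AAGAGCTAAAAAGACC is found on the top strand at positions 124–139.
The reverse primer's reverse complement is ACGTTGAAGC, which matches the template at positions 165–174.
The product runs from position 124 to position 174, so its length is 174 − 124 + 1 = 51 bp.

51 bp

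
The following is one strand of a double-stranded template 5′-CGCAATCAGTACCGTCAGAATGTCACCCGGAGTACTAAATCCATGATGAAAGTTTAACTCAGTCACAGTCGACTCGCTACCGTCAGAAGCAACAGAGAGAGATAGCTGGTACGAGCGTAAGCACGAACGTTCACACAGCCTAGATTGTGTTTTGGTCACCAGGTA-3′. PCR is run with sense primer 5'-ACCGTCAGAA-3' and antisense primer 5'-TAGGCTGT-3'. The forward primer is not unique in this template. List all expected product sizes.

The forward primer ACCGTCAGAA matches the top strand at positions 11–20, 79–88.
The reverse primer's reverse complement is ACAGCCTA, matching at positions 135–142.
Each forward site pairs with the reverse site to give a product ending at position 142: sizes 132, 64 bp.

132 bp, 64 bp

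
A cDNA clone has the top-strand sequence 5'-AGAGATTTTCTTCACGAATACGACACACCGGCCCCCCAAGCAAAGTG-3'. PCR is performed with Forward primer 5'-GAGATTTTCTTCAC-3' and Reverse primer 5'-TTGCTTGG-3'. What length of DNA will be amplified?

Forward primer GAGATTTTCTTCAC is found on the top strand at positions 2–15.
The reverse primer's reverse complement is CCAAGCAA, which matches the template at positions 36–43.
Amplicon spans positions 2–43: 42 bp.

42 bp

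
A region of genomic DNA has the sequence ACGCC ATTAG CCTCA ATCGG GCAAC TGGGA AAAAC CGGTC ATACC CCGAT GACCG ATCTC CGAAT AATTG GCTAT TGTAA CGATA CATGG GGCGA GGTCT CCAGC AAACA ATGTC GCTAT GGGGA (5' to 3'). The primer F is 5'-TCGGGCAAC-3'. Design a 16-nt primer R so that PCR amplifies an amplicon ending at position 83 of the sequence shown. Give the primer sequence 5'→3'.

The forward primer binds at positions 17–25; the product's 3' end on the top strand is position 83.
The reverse primer anneals to the top strand over positions 68–83, i.e. to TTGGCTATTGTAACGA.
Its sequence written 5'→3' is the reverse complement: TCGTTACAATAGCCAA.

5'-TCGTTACAATAGCCAA-3'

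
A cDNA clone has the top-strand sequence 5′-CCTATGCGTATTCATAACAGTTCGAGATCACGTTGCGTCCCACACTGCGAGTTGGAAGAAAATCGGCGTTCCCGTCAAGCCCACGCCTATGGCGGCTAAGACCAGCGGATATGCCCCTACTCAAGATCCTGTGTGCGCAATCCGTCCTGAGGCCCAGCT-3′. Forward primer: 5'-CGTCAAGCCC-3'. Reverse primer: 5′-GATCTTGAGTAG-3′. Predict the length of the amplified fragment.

Forward primer CGTCAAGCCC is found on the top strand at positions 73–82.
The reverse primer's reverse complement is CTACTCAAGATC, which matches the template at positions 117–128.
Product length = (reverse-primer end) − (forward-primer start) + 1 = 128 − 73 + 1 = 56 bp.

56 bp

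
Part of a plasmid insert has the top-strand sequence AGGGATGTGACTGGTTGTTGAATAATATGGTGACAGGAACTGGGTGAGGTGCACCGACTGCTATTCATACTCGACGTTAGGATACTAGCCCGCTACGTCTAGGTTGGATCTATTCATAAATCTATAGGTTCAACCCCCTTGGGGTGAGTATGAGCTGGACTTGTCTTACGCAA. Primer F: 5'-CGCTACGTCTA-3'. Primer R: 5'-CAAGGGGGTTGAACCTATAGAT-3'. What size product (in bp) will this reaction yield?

The forward primer matches the template at positions 91–101.
The reverse primer's reverse complement is ATCTATAGGTTCAACCCCCTTG, which matches the template at positions 120–141.
Amplicon spans positions 91–141: 51 bp.

51 bp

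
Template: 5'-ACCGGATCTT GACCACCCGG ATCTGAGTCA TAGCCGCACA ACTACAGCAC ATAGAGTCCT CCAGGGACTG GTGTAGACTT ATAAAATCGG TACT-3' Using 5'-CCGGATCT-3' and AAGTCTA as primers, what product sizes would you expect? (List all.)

The forward primer CCGGATCT matches the top strand at positions 2–9, 17–24.
The reverse primer's reverse complement is TAGACTT, matching at positions 74–80.
Each forward site pairs with the reverse site to give a product ending at position 80: sizes 79, 64 bp.

79 bp, 64 bp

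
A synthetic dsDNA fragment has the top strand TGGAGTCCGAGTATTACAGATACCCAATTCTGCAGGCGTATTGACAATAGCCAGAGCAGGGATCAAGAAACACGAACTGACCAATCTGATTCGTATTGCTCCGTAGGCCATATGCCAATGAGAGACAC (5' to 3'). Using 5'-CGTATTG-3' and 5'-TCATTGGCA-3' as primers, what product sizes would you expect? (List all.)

The forward primer CGTATTG matches the top strand at positions 37–43, 92–98.
The reverse primer's reverse complement is TGCCAATGA, matching at positions 113–121.
Each forward site pairs with the reverse site to give a product ending at position 121: sizes 85, 30 bp.

85 bp, 30 bp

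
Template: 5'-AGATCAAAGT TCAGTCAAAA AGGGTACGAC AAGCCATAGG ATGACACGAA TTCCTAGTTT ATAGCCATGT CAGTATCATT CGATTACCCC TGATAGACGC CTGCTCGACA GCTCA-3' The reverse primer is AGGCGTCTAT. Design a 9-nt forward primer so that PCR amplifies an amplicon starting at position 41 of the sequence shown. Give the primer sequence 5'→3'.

The reverse primer's reverse complement ATAGACGCCT matches the template at positions 93–102; the product starts at position 41.
The forward primer is identical to the top strand over positions 41–49: ATGACACGA.

5'-ATGACACGA-3'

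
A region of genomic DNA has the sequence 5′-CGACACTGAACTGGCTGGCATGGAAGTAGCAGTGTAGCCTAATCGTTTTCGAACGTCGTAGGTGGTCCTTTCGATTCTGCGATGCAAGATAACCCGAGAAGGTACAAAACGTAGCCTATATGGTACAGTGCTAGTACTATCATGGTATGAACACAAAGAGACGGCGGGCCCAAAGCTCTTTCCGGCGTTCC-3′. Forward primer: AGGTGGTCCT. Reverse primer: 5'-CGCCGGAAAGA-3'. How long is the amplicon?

128 bp

Scanning the template, AGGTGGTCCT occurs at positions 60–69; this primer anneals to the bottom strand there with its 3' end pointing downstream.
Taking the reverse complement of CGCCGGAAAGA gives TCTTTCCGGCG, found at positions 177–187 on the template; the primer anneals here to the top strand with its 3' end pointing upstream.
The product runs from position 60 to position 187, so its length is 187 − 60 + 1 = 128 bp.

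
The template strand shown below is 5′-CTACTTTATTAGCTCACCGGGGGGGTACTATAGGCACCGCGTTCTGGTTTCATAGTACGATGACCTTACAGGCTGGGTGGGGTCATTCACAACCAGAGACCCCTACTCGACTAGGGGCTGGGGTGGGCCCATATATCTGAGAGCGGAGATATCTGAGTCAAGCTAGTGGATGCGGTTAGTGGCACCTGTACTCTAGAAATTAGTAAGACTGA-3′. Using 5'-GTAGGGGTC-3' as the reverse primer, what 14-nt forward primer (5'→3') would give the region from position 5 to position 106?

The reverse primer's reverse complement GACCCCTAC matches the template at positions 98–106; the product starts at position 5.
The forward primer is identical to the top strand over positions 5–18: TTTATTAGCTCACC.

5'-TTTATTAGCTCACC-3'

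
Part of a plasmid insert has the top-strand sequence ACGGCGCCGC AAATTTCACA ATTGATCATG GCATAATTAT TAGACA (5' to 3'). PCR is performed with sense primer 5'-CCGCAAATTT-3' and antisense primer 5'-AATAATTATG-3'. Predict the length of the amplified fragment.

Scanning the template, CCGCAAATTT occurs at positions 7–16; this primer anneals to the bottom strand there with its 3' end pointing downstream.
Taking the reverse complement of AATAATTATG gives CATAATTATT, found at positions 32–41 on the template; the primer anneals here to the top strand with its 3' end pointing upstream.
The product runs from position 7 to position 41, so its length is 41 − 7 + 1 = 35 bp.

35 bp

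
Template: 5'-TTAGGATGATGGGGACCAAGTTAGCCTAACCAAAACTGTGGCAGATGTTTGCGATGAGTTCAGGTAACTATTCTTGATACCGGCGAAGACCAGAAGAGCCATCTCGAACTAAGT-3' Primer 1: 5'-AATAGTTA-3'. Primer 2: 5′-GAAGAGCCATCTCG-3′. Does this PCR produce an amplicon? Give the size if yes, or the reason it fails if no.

No product — the primers' 3' ends point away from each other.

Primer 1 (AATAGTTA) has reverse complement TAACTATT, which matches the top strand at positions 65–72; primer 1 anneals to the top strand there with its 3' end pointing upstream toward position 65.
Primer 2 (GAAGAGCCATCTCG) matches the top strand directly at positions 93–106; it anneals to the bottom strand with its 3' end pointing downstream toward position 106.
The 3' ends diverge (primer 1 extends toward position 1, primer 2 toward position 114), so the primers never converge on a shared product.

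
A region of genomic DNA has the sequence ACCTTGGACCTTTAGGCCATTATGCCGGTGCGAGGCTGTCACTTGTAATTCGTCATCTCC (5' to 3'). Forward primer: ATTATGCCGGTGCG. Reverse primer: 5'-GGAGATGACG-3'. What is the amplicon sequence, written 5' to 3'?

The forward primer matches the template at positions 19–32.
The reverse primer's reverse complement is CGTCATCTCC, which matches the template at positions 51–60.
The product is the template from position 19 through 60 (42 bp).

5'-ATTATGCCGGTGCGAGGCTGTCACTTGTAATTCGTCATCTCC-3'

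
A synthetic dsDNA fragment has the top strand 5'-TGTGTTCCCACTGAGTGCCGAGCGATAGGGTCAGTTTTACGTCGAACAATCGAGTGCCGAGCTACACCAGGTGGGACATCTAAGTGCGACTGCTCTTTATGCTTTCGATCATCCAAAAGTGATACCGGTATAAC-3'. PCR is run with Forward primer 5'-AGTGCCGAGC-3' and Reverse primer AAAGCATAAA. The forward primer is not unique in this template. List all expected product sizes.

The forward primer AGTGCCGAGC matches the top strand at positions 14–23, 53–62.
The reverse primer's reverse complement is TTTATGCTTT, matching at positions 96–105.
Each forward site pairs with the reverse site to give a product ending at position 105: sizes 92, 53 bp.

92 bp, 53 bp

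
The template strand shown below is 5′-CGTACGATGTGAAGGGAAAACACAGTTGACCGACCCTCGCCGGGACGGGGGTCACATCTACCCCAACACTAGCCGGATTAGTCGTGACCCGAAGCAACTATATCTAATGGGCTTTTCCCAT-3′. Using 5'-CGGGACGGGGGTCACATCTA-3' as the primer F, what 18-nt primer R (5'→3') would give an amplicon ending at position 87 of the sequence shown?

The forward primer binds at positions 41–60; the product's 3' end on the top strand is position 87.
The reverse primer anneals to the top strand over positions 70–87, i.e. to TAGCCGGATTAGTCGTGA.
Its sequence written 5'→3' is the reverse complement: TCACGACTAATCCGGCTA.

5'-TCACGACTAATCCGGCTA-3'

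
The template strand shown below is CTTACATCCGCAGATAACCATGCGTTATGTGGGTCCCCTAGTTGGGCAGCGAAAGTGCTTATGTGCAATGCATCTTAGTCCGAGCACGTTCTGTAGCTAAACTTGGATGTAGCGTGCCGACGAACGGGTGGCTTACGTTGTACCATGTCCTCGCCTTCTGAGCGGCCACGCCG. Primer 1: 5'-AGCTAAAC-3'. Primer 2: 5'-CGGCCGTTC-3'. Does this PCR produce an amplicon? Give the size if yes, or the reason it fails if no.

No product — primer 2 has no binding site in the template.

Primer 2 (CGGCCGTTC) does not match the top strand, and its reverse complement GAACGGCCG does not match either.
With no annealing site for primer 2, no amplification occurs.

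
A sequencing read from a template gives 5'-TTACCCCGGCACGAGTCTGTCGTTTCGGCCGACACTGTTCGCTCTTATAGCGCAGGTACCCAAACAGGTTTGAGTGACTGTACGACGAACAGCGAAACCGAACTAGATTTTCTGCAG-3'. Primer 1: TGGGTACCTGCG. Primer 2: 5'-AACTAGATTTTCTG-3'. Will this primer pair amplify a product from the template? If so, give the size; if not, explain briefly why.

Primer 1 (TGGGTACCTGCG) has reverse complement CGCAGGTACCCA, which matches the top strand at positions 51–62; primer 1 anneals to the top strand there with its 3' end pointing upstream toward position 51.
Primer 2 (AACTAGATTTTCTG) matches the top strand directly at positions 101–114; it anneals to the bottom strand with its 3' end pointing downstream toward position 114.
The 3' ends diverge (primer 1 extends toward position 1, primer 2 toward position 117), so the primers never converge on a shared product.

No product — the primers' 3' ends point away from each other.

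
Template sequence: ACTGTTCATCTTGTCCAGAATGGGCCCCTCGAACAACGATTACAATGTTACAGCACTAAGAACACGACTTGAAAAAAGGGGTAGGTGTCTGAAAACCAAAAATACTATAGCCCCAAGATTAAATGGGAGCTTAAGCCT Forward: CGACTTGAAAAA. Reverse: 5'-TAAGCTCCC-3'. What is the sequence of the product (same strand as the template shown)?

5'-CGACTTGAAAAAAGGGGTAGGTGTCTGAAAACCAAAAATACTATAGCCCCAAGATTAAATGGGAGCTTA-3'

The forward primer matches the template at positions 65–76.
The reverse primer's reverse complement is GGGAGCTTA, which matches the template at positions 125–133.
The product is the template from position 65 through 133 (69 bp).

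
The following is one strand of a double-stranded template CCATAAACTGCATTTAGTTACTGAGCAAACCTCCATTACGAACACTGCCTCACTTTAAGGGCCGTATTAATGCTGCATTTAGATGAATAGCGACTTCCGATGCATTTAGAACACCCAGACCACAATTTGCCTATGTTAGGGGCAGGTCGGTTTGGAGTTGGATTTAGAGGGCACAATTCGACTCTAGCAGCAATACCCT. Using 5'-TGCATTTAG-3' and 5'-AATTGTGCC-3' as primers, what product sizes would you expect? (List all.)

170 bp, 105 bp, 78 bp

The forward primer TGCATTTAG matches the top strand at positions 9–17, 74–82, 101–109.
The reverse primer's reverse complement is GGCACAATT, matching at positions 170–178.
Each forward site pairs with the reverse site to give a product ending at position 178: sizes 170, 105, 78 bp.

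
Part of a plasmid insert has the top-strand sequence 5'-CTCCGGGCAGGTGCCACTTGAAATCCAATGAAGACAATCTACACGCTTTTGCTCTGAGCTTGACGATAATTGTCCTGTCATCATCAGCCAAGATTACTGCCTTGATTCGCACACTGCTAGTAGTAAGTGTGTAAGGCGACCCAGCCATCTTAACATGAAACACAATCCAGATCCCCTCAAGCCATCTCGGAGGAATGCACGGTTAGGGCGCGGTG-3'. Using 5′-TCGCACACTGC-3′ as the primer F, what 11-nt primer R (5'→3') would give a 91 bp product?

The forward primer binds at positions 107–117, so a 91 bp product ends at position 107 + 91 − 1 = 197.
The reverse primer anneals to the top strand over positions 187–197, i.e. to TCGGAGGAATG.
Its sequence written 5'→3' is the reverse complement: CATTCCTCCGA.

5'-CATTCCTCCGA-3'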